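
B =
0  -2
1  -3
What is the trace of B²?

5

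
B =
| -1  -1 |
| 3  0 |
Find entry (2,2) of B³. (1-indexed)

B² = [[-2, 1], [-3, -3]]
B³ = [[5, 2], [-6, 3]]

3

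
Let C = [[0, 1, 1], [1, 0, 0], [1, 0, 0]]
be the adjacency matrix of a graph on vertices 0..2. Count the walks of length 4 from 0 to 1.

0

The number of length-4 walks from vertex 0 to vertex 1 is entry (0,1) of C⁴, where C is the adjacency matrix.
C² = [[2, 0, 0], [0, 1, 1], [0, 1, 1]]
C³ = [[0, 2, 2], [2, 0, 0], [2, 0, 0]]
C⁴ = [[4, 0, 0], [0, 2, 2], [0, 2, 2]]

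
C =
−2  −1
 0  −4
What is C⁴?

[[16, 120], [0, 256]]

C² = [[4, 6], [0, 16]]
C³ = [[−8, −28], [0, −64]]
C⁴ = [[16, 120], [0, 256]]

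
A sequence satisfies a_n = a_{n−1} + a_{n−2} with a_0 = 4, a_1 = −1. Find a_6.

With companion matrix M = [[1, 1], [1, 0]], [a_n, a_{n−1}]ᵀ = M·[a_{n−1}, a_{n−2}]ᵀ, so [a_6, a_5]ᵀ = M⁵·[a_1, a_0]ᵀ.
M⁵ = [[8, 5], [5, 3]], giving [a_6, a_5]ᵀ = [[12], [7]].

12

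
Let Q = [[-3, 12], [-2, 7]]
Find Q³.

[[-51, 156], [-26, 79]]

tr Q = 4 and det Q = 3, so the characteristic polynomial is λ² − (4)λ + (3) with roots 3 and 1.
Eigenvectors give P = [[-2, -3], [-1, -1]] with P⁻¹ = [[1, -3], [-1, 2]], and Q = P·diag(3, 1)·P⁻¹.
Then Q³ = P·diag(27, 1)·P⁻¹ = [[-54, -3], [-27, -1]] · [[1, -3], [-1, 2]] = [[-51, 156], [-26, 79]].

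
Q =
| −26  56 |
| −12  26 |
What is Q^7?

tr Q = 0 and det Q = −4, so the characteristic polynomial is λ² − (0)λ + (−4) with roots −2 and 2.
Eigenvectors give P = [[7, 2], [3, 1]] with P⁻¹ = [[1, −2], [−3, 7]], and Q = P·diag(−2, 2)·P⁻¹.
Then Q^7 = P·diag(−128, 128)·P⁻¹ = [[−896, 256], [−384, 128]] · [[1, −2], [−3, 7]] = [[−1664, 3584], [−768, 1664]].

[[−1664, 3584], [−768, 1664]]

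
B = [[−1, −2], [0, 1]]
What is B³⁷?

B² = I (check: tr B = 0 and det B = −1), so B³⁷ = B since 37 is odd.

[[−1, −2], [0, 1]]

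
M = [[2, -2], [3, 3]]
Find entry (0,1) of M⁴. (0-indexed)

-10

M² = [[-2, -10], [15, 3]]
M³ = [[-34, -26], [39, -21]]
M⁴ = [[-146, -10], [15, -141]]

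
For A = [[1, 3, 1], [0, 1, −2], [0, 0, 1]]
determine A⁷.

[[1, 21, −119], [0, 1, −14], [0, 0, 1]]

A = I + N where N = [[0, 3, 1], [0, 0, −2], [0, 0, 0]] is strictly upper-triangular, so N³ = 0.
(I + N)⁷ = I + 7·N + 21·N² = [[1, 21, −119], [0, 1, −14], [0, 0, 1]].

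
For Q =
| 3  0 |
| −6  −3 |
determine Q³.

[[27, 0], [−54, −27]]

tr Q = 0 and det Q = −9, so the characteristic polynomial is λ² − (0)λ + (−9) with roots −3 and 3.
Eigenvectors give P = [[0, −1], [1, 1]] with P⁻¹ = [[1, 1], [−1, 0]], and Q = P·diag(−3, 3)·P⁻¹.
Then Q³ = P·diag(−27, 27)·P⁻¹ = [[0, −27], [−27, 27]] · [[1, 1], [−1, 0]] = [[27, 0], [−54, −27]].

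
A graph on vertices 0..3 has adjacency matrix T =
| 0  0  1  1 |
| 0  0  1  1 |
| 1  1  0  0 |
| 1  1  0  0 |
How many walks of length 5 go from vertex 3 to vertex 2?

0

The number of length-5 walks from vertex 3 to vertex 2 is entry (3,2) of T⁵, where T is the adjacency matrix.
T² = [[2, 2, 0, 0], [2, 2, 0, 0], [0, 0, 2, 2], [0, 0, 2, 2]]
T³ = [[0, 0, 4, 4], [0, 0, 4, 4], [4, 4, 0, 0], [4, 4, 0, 0]]
T⁴ = [[8, 8, 0, 0], [8, 8, 0, 0], [0, 0, 8, 8], [0, 0, 8, 8]]
T⁵ = [[0, 0, 16, 16], [0, 0, 16, 16], [16, 16, 0, 0], [16, 16, 0, 0]]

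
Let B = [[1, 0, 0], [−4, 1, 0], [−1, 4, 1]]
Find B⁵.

[[1, 0, 0], [−20, 1, 0], [−165, 20, 1]]

B = I + N where N = [[0, 0, 0], [−4, 0, 0], [−1, 4, 0]] is strictly lower-triangular, so N³ = 0.
(I + N)⁵ = I + 5·N + 10·N² = [[1, 0, 0], [−20, 1, 0], [−165, 20, 1]].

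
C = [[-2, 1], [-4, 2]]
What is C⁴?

[[0, 0], [0, 0]]

C² = [[0, 0], [0, 0]]
C³ = [[0, 0], [0, 0]]
C⁴ = [[0, 0], [0, 0]]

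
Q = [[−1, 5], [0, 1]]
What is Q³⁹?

Q² = I (check: tr Q = 0 and det Q = −1), so Q³⁹ = Q since 39 is odd.

[[−1, 5], [0, 1]]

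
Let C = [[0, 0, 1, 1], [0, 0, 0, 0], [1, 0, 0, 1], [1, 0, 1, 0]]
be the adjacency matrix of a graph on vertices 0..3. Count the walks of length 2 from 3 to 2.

1

The number of length-2 walks from vertex 3 to vertex 2 is entry (3,2) of C², where C is the adjacency matrix.
C² = [[2, 0, 1, 1], [0, 0, 0, 0], [1, 0, 2, 1], [1, 0, 1, 2]]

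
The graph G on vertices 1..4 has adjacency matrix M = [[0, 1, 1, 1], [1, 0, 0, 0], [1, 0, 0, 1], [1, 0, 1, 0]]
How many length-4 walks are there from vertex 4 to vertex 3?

6

The number of length-4 walks from vertex 4 to vertex 3 is entry (4,3) of M⁴, where M is the adjacency matrix.
M² = [[3, 0, 1, 1], [0, 1, 1, 1], [1, 1, 2, 1], [1, 1, 1, 2]]
M³ = [[2, 3, 4, 4], [3, 0, 1, 1], [4, 1, 2, 3], [4, 1, 3, 2]]
M⁴ = [[11, 2, 6, 6], [2, 3, 4, 4], [6, 4, 7, 6], [6, 4, 6, 7]]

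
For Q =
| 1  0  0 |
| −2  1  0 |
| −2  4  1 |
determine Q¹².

Q = I + N where N = [[0, 0, 0], [−2, 0, 0], [−2, 4, 0]] is strictly lower-triangular, so N³ = 0.
(I + N)¹² = I + 12·N + 66·N² = [[1, 0, 0], [−24, 1, 0], [−552, 48, 1]].

[[1, 0, 0], [−24, 1, 0], [−552, 48, 1]]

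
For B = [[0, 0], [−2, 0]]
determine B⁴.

[[0, 0], [0, 0]]

B is strictly triangular, hence nilpotent: B² = 0, so B⁴ = 0.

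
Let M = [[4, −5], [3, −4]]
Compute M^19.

M² = I (check: tr M = 0 and det M = −1), so M^19 = M since 19 is odd.

[[4, −5], [3, −4]]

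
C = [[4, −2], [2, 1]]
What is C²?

[[12, −10], [10, −3]]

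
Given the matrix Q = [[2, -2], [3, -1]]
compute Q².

[[-2, -2], [3, -5]]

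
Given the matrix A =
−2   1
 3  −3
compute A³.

[[−29, 22], [66, −51]]

A² = [[7, −5], [−15, 12]]
A³ = [[−29, 22], [66, −51]]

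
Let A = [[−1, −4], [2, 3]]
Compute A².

[[−7, −8], [4, 1]]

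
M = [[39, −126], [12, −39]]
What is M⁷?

[[28431, −91854], [8748, −28431]]

tr M = 0 and det M = −9, so the characteristic polynomial is λ² − (0)λ + (−9) with roots −3 and 3.
Eigenvectors give P = [[3, 7], [1, 2]] with P⁻¹ = [[−2, 7], [1, −3]], and M = P·diag(−3, 3)·P⁻¹.
Then M⁷ = P·diag(−2187, 2187)·P⁻¹ = [[−6561, 15309], [−2187, 4374]] · [[−2, 7], [1, −3]] = [[28431, −91854], [8748, −28431]].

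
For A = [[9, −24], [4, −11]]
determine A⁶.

tr A = −2 and det A = −3, so the characteristic polynomial is λ² − (−2)λ + (−3) with roots 1 and −3.
Eigenvectors give P = [[3, −2], [1, −1]] with P⁻¹ = [[1, −2], [1, −3]], and A = P·diag(1, −3)·P⁻¹.
Then A⁶ = P·diag(1, 729)·P⁻¹ = [[3, −1458], [1, −729]] · [[1, −2], [1, −3]] = [[−1455, 4368], [−728, 2185]].

[[−1455, 4368], [−728, 2185]]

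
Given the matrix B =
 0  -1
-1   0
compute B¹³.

B² = I (check: tr B = 0 and det B = -1), so B¹³ = B since 13 is odd.

[[0, -1], [-1, 0]]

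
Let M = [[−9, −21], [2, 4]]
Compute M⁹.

[[−134709, −402591], [38342, 114514]]

tr M = −5 and det M = 6, so the characteristic polynomial is λ² − (−5)λ + (6) with roots −2 and −3.
Eigenvectors give P = [[−3, −7], [1, 2]] with P⁻¹ = [[2, 7], [−1, −3]], and M = P·diag(−2, −3)·P⁻¹.
Then M⁹ = P·diag(−512, −19683)·P⁻¹ = [[1536, 137781], [−512, −39366]] · [[2, 7], [−1, −3]] = [[−134709, −402591], [38342, 114514]].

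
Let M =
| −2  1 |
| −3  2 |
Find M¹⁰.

M² = I (check: tr M = 0 and det M = −1), so M¹⁰ = I since 10 is even.

[[1, 0], [0, 1]]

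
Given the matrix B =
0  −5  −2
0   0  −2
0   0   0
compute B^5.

[[0, 0, 0], [0, 0, 0], [0, 0, 0]]

B is strictly triangular, hence nilpotent: B^3 = 0, so B^5 = 0.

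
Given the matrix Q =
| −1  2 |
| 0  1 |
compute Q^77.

Q² = I (check: tr Q = 0 and det Q = −1), so Q^77 = Q since 77 is odd.

[[−1, 2], [0, 1]]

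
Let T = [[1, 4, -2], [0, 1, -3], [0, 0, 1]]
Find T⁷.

[[1, 28, -266], [0, 1, -21], [0, 0, 1]]

T = I + N where N = [[0, 4, -2], [0, 0, -3], [0, 0, 0]] is strictly upper-triangular, so N³ = 0.
(I + N)⁷ = I + 7·N + 21·N² = [[1, 28, -266], [0, 1, -21], [0, 0, 1]].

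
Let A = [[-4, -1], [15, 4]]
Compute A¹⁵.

A² = I (check: tr A = 0 and det A = -1), so A¹⁵ = A since 15 is odd.

[[-4, -1], [15, 4]]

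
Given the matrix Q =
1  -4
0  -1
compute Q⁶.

[[1, 0], [0, 1]]

Q² = I (check: tr Q = 0 and det Q = -1), so Q⁶ = I since 6 is even.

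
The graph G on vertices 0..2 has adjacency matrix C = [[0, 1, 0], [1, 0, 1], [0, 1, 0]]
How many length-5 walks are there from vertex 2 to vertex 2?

0

The number of length-5 walks from vertex 2 to vertex 2 is entry (2,2) of C⁵, where C is the adjacency matrix.
C² = [[1, 0, 1], [0, 2, 0], [1, 0, 1]]
C³ = [[0, 2, 0], [2, 0, 2], [0, 2, 0]]
C⁴ = [[2, 0, 2], [0, 4, 0], [2, 0, 2]]
C⁵ = [[0, 4, 0], [4, 0, 4], [0, 4, 0]]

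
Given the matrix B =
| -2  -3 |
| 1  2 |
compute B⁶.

[[1, 0], [0, 1]]

B² = I (check: tr B = 0 and det B = -1), so B⁶ = I since 6 is even.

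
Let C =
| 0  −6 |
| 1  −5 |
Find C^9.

tr C = −5 and det C = 6, so the characteristic polynomial is λ² − (−5)λ + (6) with roots −3 and −2.
Eigenvectors give P = [[2, 3], [1, 1]] with P⁻¹ = [[−1, 3], [1, −2]], and C = P·diag(−3, −2)·P⁻¹.
Then C^9 = P·diag(−19683, −512)·P⁻¹ = [[−39366, −1536], [−19683, −512]] · [[−1, 3], [1, −2]] = [[37830, −115026], [19171, −58025]].

[[37830, −115026], [19171, −58025]]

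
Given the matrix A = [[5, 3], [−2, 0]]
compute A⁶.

[[2059, 1995], [−1330, −1266]]

tr A = 5 and det A = 6, so the characteristic polynomial is λ² − (5)λ + (6) with roots 3 and 2.
Eigenvectors give P = [[3, −1], [−2, 1]] with P⁻¹ = [[1, 1], [2, 3]], and A = P·diag(3, 2)·P⁻¹.
Then A⁶ = P·diag(729, 64)·P⁻¹ = [[2187, −64], [−1458, 64]] · [[1, 1], [2, 3]] = [[2059, 1995], [−1330, −1266]].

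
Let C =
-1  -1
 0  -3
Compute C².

[[1, 4], [0, 9]]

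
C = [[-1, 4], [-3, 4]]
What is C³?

C² = [[-11, 12], [-9, 4]]
C³ = [[-25, 4], [-3, -20]]

[[-25, 4], [-3, -20]]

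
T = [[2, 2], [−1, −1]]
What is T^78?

T² = T (a projection; rank 1, trace 1), so T^78 = T.

[[2, 2], [−1, −1]]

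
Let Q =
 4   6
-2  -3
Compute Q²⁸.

[[4, 6], [-2, -3]]

Q² = Q (a projection; rank 1, trace 1), so Q²⁸ = Q.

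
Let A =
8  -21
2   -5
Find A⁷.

tr A = 3 and det A = 2, so the characteristic polynomial is λ² − (3)λ + (2) with roots 1 and 2.
Eigenvectors give P = [[3, 7], [1, 2]] with P⁻¹ = [[-2, 7], [1, -3]], and A = P·diag(1, 2)·P⁻¹.
Then A⁷ = P·diag(1, 128)·P⁻¹ = [[3, 896], [1, 256]] · [[-2, 7], [1, -3]] = [[890, -2667], [254, -761]].

[[890, -2667], [254, -761]]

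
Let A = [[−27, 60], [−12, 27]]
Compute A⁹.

[[−177147, 393660], [−78732, 177147]]

tr A = 0 and det A = −9, so the characteristic polynomial is λ² − (0)λ + (−9) with roots 3 and −3.
Eigenvectors give P = [[−2, −5], [−1, −2]] with P⁻¹ = [[2, −5], [−1, 2]], and A = P·diag(3, −3)·P⁻¹.
Then A⁹ = P·diag(19683, −19683)·P⁻¹ = [[−39366, 98415], [−19683, 39366]] · [[2, −5], [−1, 2]] = [[−177147, 393660], [−78732, 177147]].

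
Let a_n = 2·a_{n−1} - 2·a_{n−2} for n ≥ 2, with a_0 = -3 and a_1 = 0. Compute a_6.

With companion matrix Q = [[2, -2], [1, 0]], [a_n, a_{n−1}]ᵀ = Q·[a_{n−1}, a_{n−2}]ᵀ, so [a_6, a_5]ᵀ = Q⁵·[a_1, a_0]ᵀ.
Q⁵ = [[-8, 8], [-4, 0]], giving [a_6, a_5]ᵀ = [[-24], [0]].

-24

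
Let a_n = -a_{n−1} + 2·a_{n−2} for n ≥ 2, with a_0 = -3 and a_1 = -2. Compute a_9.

168

With companion matrix C = [[-1, 2], [1, 0]], [a_n, a_{n−1}]ᵀ = C·[a_{n−1}, a_{n−2}]ᵀ, so [a_9, a_8]ᵀ = C⁸·[a_1, a_0]ᵀ.
C⁸ = [[171, -170], [-85, 86]], giving [a_9, a_8]ᵀ = [[168], [-88]].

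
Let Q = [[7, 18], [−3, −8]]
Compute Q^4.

[[−29, −90], [15, 46]]

tr Q = −1 and det Q = −2, so the characteristic polynomial is λ² − (−1)λ + (−2) with roots −2 and 1.
Eigenvectors give P = [[−2, 3], [1, −1]] with P⁻¹ = [[1, 3], [1, 2]], and Q = P·diag(−2, 1)·P⁻¹.
Then Q^4 = P·diag(16, 1)·P⁻¹ = [[−32, 3], [16, −1]] · [[1, 3], [1, 2]] = [[−29, −90], [15, 46]].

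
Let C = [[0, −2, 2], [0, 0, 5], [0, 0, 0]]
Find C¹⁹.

C is strictly triangular, hence nilpotent: C³ = 0, so C¹⁹ = 0.

[[0, 0, 0], [0, 0, 0], [0, 0, 0]]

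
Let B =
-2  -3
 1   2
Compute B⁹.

B² = I (check: tr B = 0 and det B = -1), so B⁹ = B since 9 is odd.

[[-2, -3], [1, 2]]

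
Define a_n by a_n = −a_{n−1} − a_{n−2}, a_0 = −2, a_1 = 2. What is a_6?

With companion matrix B = [[−1, −1], [1, 0]], [a_n, a_{n−1}]ᵀ = B·[a_{n−1}, a_{n−2}]ᵀ, so [a_6, a_5]ᵀ = B⁵·[a_1, a_0]ᵀ.
B⁵ = [[0, 1], [−1, −1]], giving [a_6, a_5]ᵀ = [[−2], [0]].

−2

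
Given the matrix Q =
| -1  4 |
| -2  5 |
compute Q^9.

tr Q = 4 and det Q = 3, so the characteristic polynomial is λ² − (4)λ + (3) with roots 3 and 1.
Eigenvectors give P = [[-1, -2], [-1, -1]] with P⁻¹ = [[1, -2], [-1, 1]], and Q = P·diag(3, 1)·P⁻¹.
Then Q^9 = P·diag(19683, 1)·P⁻¹ = [[-19683, -2], [-19683, -1]] · [[1, -2], [-1, 1]] = [[-19681, 39364], [-19682, 39365]].

[[-19681, 39364], [-19682, 39365]]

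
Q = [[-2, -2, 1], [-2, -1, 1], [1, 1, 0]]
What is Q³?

Q² = [[9, 7, -4], [7, 6, -3], [-4, -3, 2]]
Q³ = [[-36, -29, 16], [-29, -23, 13], [16, 13, -7]]

[[-36, -29, 16], [-29, -23, 13], [16, 13, -7]]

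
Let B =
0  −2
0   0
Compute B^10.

B is strictly triangular, hence nilpotent: B^2 = 0, so B^10 = 0.

[[0, 0], [0, 0]]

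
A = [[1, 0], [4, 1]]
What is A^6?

A = I + N where N = [[0, 0], [4, 0]] is strictly lower-triangular, so N^2 = 0.
(I + N)^6 = I + 6·N = [[1, 0], [24, 1]].

[[1, 0], [24, 1]]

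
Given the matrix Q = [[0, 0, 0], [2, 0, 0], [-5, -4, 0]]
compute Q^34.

Q is strictly triangular, hence nilpotent: Q^3 = 0, so Q^34 = 0.

[[0, 0, 0], [0, 0, 0], [0, 0, 0]]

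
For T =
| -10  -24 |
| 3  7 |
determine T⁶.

[[568, 1512], [-189, -503]]

tr T = -3 and det T = 2, so the characteristic polynomial is λ² − (-3)λ + (2) with roots -1 and -2.
Eigenvectors give P = [[-8, -3], [3, 1]] with P⁻¹ = [[1, 3], [-3, -8]], and T = P·diag(-1, -2)·P⁻¹.
Then T⁶ = P·diag(1, 64)·P⁻¹ = [[-8, -192], [3, 64]] · [[1, 3], [-3, -8]] = [[568, 1512], [-189, -503]].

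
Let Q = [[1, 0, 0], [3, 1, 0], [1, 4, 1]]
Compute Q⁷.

[[1, 0, 0], [21, 1, 0], [259, 28, 1]]

Q = I + N where N = [[0, 0, 0], [3, 0, 0], [1, 4, 0]] is strictly lower-triangular, so N³ = 0.
(I + N)⁷ = I + 7·N + 21·N² = [[1, 0, 0], [21, 1, 0], [259, 28, 1]].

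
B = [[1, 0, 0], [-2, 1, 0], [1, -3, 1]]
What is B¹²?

[[1, 0, 0], [-24, 1, 0], [408, -36, 1]]

B = I + N where N = [[0, 0, 0], [-2, 0, 0], [1, -3, 0]] is strictly lower-triangular, so N³ = 0.
(I + N)¹² = I + 12·N + 66·N² = [[1, 0, 0], [-24, 1, 0], [408, -36, 1]].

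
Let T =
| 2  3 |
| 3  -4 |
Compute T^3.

T^2 = [[13, -6], [-6, 25]]
T^3 = [[8, 63], [63, -118]]

[[8, 63], [63, -118]]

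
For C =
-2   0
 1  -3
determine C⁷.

[[-128, 0], [2059, -2187]]

tr C = -5 and det C = 6, so the characteristic polynomial is λ² − (-5)λ + (6) with roots -2 and -3.
Eigenvectors give P = [[-1, 0], [-1, 1]] with P⁻¹ = [[-1, 0], [-1, 1]], and C = P·diag(-2, -3)·P⁻¹.
Then C⁷ = P·diag(-128, -2187)·P⁻¹ = [[128, 0], [128, -2187]] · [[-1, 0], [-1, 1]] = [[-128, 0], [2059, -2187]].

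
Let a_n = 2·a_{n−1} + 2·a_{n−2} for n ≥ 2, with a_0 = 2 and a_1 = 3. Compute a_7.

1464

With companion matrix A = [[2, 2], [1, 0]], [a_n, a_{n−1}]ᵀ = A·[a_{n−1}, a_{n−2}]ᵀ, so [a_7, a_6]ᵀ = A⁶·[a_1, a_0]ᵀ.
A⁶ = [[328, 240], [120, 88]], giving [a_7, a_6]ᵀ = [[1464], [536]].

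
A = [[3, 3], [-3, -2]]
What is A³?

A² = [[0, 3], [-3, -5]]
A³ = [[-9, -6], [6, 1]]

[[-9, -6], [6, 1]]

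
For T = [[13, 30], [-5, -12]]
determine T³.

tr T = 1 and det T = -6, so the characteristic polynomial is λ² − (1)λ + (-6) with roots 3 and -2.
Eigenvectors give P = [[-3, 2], [1, -1]] with P⁻¹ = [[-1, -2], [-1, -3]], and T = P·diag(3, -2)·P⁻¹.
Then T³ = P·diag(27, -8)·P⁻¹ = [[-81, -16], [27, 8]] · [[-1, -2], [-1, -3]] = [[97, 210], [-35, -78]].

[[97, 210], [-35, -78]]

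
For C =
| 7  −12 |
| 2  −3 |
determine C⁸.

[[19681, −39360], [6560, −13119]]

tr C = 4 and det C = 3, so the characteristic polynomial is λ² − (4)λ + (3) with roots 3 and 1.
Eigenvectors give P = [[−3, −2], [−1, −1]] with P⁻¹ = [[−1, 2], [1, −3]], and C = P·diag(3, 1)·P⁻¹.
Then C⁸ = P·diag(6561, 1)·P⁻¹ = [[−19683, −2], [−6561, −1]] · [[−1, 2], [1, −3]] = [[19681, −39360], [6560, −13119]].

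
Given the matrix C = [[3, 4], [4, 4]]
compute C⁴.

[[1409, 1596], [1596, 1808]]

C² = [[25, 28], [28, 32]]
C³ = [[187, 212], [212, 240]]
C⁴ = [[1409, 1596], [1596, 1808]]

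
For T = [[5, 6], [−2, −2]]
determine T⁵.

[[125, 186], [−62, −92]]

tr T = 3 and det T = 2, so the characteristic polynomial is λ² − (3)λ + (2) with roots 1 and 2.
Eigenvectors give P = [[3, −2], [−2, 1]] with P⁻¹ = [[−1, −2], [−2, −3]], and T = P·diag(1, 2)·P⁻¹.
Then T⁵ = P·diag(1, 32)·P⁻¹ = [[3, −64], [−2, 32]] · [[−1, −2], [−2, −3]] = [[125, 186], [−62, −92]].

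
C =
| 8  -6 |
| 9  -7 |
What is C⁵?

tr C = 1 and det C = -2, so the characteristic polynomial is λ² − (1)λ + (-2) with roots 2 and -1.
Eigenvectors give P = [[-1, 2], [-1, 3]] with P⁻¹ = [[-3, 2], [-1, 1]], and C = P·diag(2, -1)·P⁻¹.
Then C⁵ = P·diag(32, -1)·P⁻¹ = [[-32, -2], [-32, -3]] · [[-3, 2], [-1, 1]] = [[98, -66], [99, -67]].

[[98, -66], [99, -67]]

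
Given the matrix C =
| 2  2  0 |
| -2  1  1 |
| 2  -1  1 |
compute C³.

C² = [[0, 6, 2], [-4, -4, 2], [8, 2, 0]]
C³ = [[-8, 4, 8], [4, -14, -2], [12, 18, 2]]

[[-8, 4, 8], [4, -14, -2], [12, 18, 2]]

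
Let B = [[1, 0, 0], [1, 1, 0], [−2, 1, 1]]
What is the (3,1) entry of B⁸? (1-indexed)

B = I + N where N = [[0, 0, 0], [1, 0, 0], [−2, 1, 0]] is strictly lower-triangular, so N³ = 0.
(I + N)⁸ = I + 8·N + 28·N² = [[1, 0, 0], [8, 1, 0], [12, 8, 1]].

12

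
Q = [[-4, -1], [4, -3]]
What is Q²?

[[12, 7], [-28, 5]]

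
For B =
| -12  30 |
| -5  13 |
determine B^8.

[[-12354, 37830], [-6305, 19171]]

tr B = 1 and det B = -6, so the characteristic polynomial is λ² − (1)λ + (-6) with roots 3 and -2.
Eigenvectors give P = [[2, 3], [1, 1]] with P⁻¹ = [[-1, 3], [1, -2]], and B = P·diag(3, -2)·P⁻¹.
Then B^8 = P·diag(6561, 256)·P⁻¹ = [[13122, 768], [6561, 256]] · [[-1, 3], [1, -2]] = [[-12354, 37830], [-6305, 19171]].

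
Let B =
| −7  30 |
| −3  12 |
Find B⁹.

tr B = 5 and det B = 6, so the characteristic polynomial is λ² − (5)λ + (6) with roots 3 and 2.
Eigenvectors give P = [[−3, 10], [−1, 3]] with P⁻¹ = [[3, −10], [1, −3]], and B = P·diag(3, 2)·P⁻¹.
Then B⁹ = P·diag(19683, 512)·P⁻¹ = [[−59049, 5120], [−19683, 1536]] · [[3, −10], [1, −3]] = [[−172027, 575130], [−57513, 192222]].

[[−172027, 575130], [−57513, 192222]]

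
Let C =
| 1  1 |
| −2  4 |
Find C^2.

[[−1, 5], [−10, 14]]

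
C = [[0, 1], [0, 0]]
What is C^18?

[[0, 0], [0, 0]]

C is strictly triangular, hence nilpotent: C^2 = 0, so C^18 = 0.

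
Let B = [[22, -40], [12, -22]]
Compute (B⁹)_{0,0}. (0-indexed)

tr B = 0 and det B = -4, so the characteristic polynomial is λ² − (0)λ + (-4) with roots 2 and -2.
Eigenvectors give P = [[2, -5], [1, -3]] with P⁻¹ = [[3, -5], [1, -2]], and B = P·diag(2, -2)·P⁻¹.
Then B⁹ = P·diag(512, -512)·P⁻¹ = [[1024, 2560], [512, 1536]] · [[3, -5], [1, -2]] = [[5632, -10240], [3072, -5632]].

5632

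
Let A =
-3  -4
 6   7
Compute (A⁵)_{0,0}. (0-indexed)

tr A = 4 and det A = 3, so the characteristic polynomial is λ² − (4)λ + (3) with roots 3 and 1.
Eigenvectors give P = [[-2, -1], [3, 1]] with P⁻¹ = [[1, 1], [-3, -2]], and A = P·diag(3, 1)·P⁻¹.
Then A⁵ = P·diag(243, 1)·P⁻¹ = [[-486, -1], [729, 1]] · [[1, 1], [-3, -2]] = [[-483, -484], [726, 727]].

-483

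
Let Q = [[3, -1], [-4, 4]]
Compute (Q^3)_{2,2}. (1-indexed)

108

Q^2 = [[13, -7], [-28, 20]]
Q^3 = [[67, -41], [-164, 108]]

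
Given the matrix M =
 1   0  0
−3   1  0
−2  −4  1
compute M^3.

M = I + N where N = [[0, 0, 0], [−3, 0, 0], [−2, −4, 0]] is strictly lower-triangular, so N^3 = 0.
(I + N)^3 = I + 3·N + 3·N^2 = [[1, 0, 0], [−9, 1, 0], [30, −12, 1]].

[[1, 0, 0], [−9, 1, 0], [30, −12, 1]]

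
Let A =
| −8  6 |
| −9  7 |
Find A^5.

tr A = −1 and det A = −2, so the characteristic polynomial is λ² − (−1)λ + (−2) with roots 1 and −2.
Eigenvectors give P = [[−2, −1], [−3, −1]] with P⁻¹ = [[1, −1], [−3, 2]], and A = P·diag(1, −2)·P⁻¹.
Then A^5 = P·diag(1, −32)·P⁻¹ = [[−2, 32], [−3, 32]] · [[1, −1], [−3, 2]] = [[−98, 66], [−99, 67]].

[[−98, 66], [−99, 67]]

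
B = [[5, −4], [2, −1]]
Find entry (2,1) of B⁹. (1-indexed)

tr B = 4 and det B = 3, so the characteristic polynomial is λ² − (4)λ + (3) with roots 3 and 1.
Eigenvectors give P = [[−2, 1], [−1, 1]] with P⁻¹ = [[−1, 1], [−1, 2]], and B = P·diag(3, 1)·P⁻¹.
Then B⁹ = P·diag(19683, 1)·P⁻¹ = [[−39366, 1], [−19683, 1]] · [[−1, 1], [−1, 2]] = [[39365, −39364], [19682, −19681]].

19682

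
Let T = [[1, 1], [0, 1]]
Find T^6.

[[1, 6], [0, 1]]

T = I + N where N = [[0, 1], [0, 0]] is strictly upper-triangular, so N^2 = 0.
(I + N)^6 = I + 6·N = [[1, 6], [0, 1]].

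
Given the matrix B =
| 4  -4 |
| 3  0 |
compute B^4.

[[-176, 128], [-96, -48]]

B^2 = [[4, -16], [12, -12]]
B^3 = [[-32, -16], [12, -48]]
B^4 = [[-176, 128], [-96, -48]]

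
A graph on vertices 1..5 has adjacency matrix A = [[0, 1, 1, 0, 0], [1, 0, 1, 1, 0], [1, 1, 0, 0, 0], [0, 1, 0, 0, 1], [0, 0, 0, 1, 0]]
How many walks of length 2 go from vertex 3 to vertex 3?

The number of length-2 walks from vertex 3 to vertex 3 is entry (3,3) of A², where A is the adjacency matrix.
A² = [[2, 1, 1, 1, 0], [1, 3, 1, 0, 1], [1, 1, 2, 1, 0], [1, 0, 1, 2, 0], [0, 1, 0, 0, 1]]

2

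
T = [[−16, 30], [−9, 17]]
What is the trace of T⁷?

127

tr T = 1 and det T = −2, so the characteristic polynomial is λ² − (1)λ + (−2) with roots −1 and 2.
Eigenvectors give P = [[−2, −5], [−1, −3]] with P⁻¹ = [[−3, 5], [1, −2]], and T = P·diag(−1, 2)·P⁻¹.
Then T⁷ = P·diag(−1, 128)·P⁻¹ = [[2, −640], [1, −384]] · [[−3, 5], [1, −2]] = [[−646, 1290], [−387, 773]].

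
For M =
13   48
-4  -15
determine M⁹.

[[59053, 236208], [-19684, -78735]]

tr M = -2 and det M = -3, so the characteristic polynomial is λ² − (-2)λ + (-3) with roots -3 and 1.
Eigenvectors give P = [[3, 4], [-1, -1]] with P⁻¹ = [[-1, -4], [1, 3]], and M = P·diag(-3, 1)·P⁻¹.
Then M⁹ = P·diag(-19683, 1)·P⁻¹ = [[-59049, 4], [19683, -1]] · [[-1, -4], [1, 3]] = [[59053, 236208], [-19684, -78735]].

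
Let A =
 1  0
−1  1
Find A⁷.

A = I + N where N = [[0, 0], [−1, 0]] is strictly lower-triangular, so N² = 0.
(I + N)⁷ = I + 7·N = [[1, 0], [−7, 1]].

[[1, 0], [−7, 1]]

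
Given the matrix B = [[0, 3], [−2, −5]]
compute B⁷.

tr B = −5 and det B = 6, so the characteristic polynomial is λ² − (−5)λ + (6) with roots −3 and −2.
Eigenvectors give P = [[−1, 3], [1, −2]] with P⁻¹ = [[2, 3], [1, 1]], and B = P·diag(−3, −2)·P⁻¹.
Then B⁷ = P·diag(−2187, −128)·P⁻¹ = [[2187, −384], [−2187, 256]] · [[2, 3], [1, 1]] = [[3990, 6177], [−4118, −6305]].

[[3990, 6177], [−4118, −6305]]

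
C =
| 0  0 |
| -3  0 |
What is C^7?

C is strictly triangular, hence nilpotent: C^2 = 0, so C^7 = 0.

[[0, 0], [0, 0]]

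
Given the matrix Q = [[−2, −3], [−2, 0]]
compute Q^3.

[[−32, −30], [−20, −12]]

Q^2 = [[10, 6], [4, 6]]
Q^3 = [[−32, −30], [−20, −12]]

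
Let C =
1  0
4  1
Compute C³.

[[1, 0], [12, 1]]

C = I + N where N = [[0, 0], [4, 0]] is strictly lower-triangular, so N² = 0.
(I + N)³ = I + 3·N = [[1, 0], [12, 1]].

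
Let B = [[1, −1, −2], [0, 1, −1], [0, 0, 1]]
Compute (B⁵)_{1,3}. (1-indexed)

B = I + N where N = [[0, −1, −2], [0, 0, −1], [0, 0, 0]] is strictly upper-triangular, so N³ = 0.
(I + N)⁵ = I + 5·N + 10·N² = [[1, −5, 0], [0, 1, −5], [0, 0, 1]].

0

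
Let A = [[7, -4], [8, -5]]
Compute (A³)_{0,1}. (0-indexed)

tr A = 2 and det A = -3, so the characteristic polynomial is λ² − (2)λ + (-3) with roots 3 and -1.
Eigenvectors give P = [[-1, 1], [-1, 2]] with P⁻¹ = [[-2, 1], [-1, 1]], and A = P·diag(3, -1)·P⁻¹.
Then A³ = P·diag(27, -1)·P⁻¹ = [[-27, -1], [-27, -2]] · [[-2, 1], [-1, 1]] = [[55, -28], [56, -29]].

-28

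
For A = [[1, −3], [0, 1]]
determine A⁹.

A = I + N where N = [[0, −3], [0, 0]] is strictly upper-triangular, so N² = 0.
(I + N)⁹ = I + 9·N = [[1, −27], [0, 1]].

[[1, −27], [0, 1]]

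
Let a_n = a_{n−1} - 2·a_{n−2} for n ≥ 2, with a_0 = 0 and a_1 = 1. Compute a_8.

-3

With companion matrix M = [[1, -2], [1, 0]], [a_n, a_{n−1}]ᵀ = M·[a_{n−1}, a_{n−2}]ᵀ, so [a_8, a_7]ᵀ = M^7·[a_1, a_0]ᵀ.
M^7 = [[-3, -14], [7, -10]], giving [a_8, a_7]ᵀ = [[-3], [7]].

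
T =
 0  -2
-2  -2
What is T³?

[[-8, -16], [-16, -24]]

T² = [[4, 4], [4, 8]]
T³ = [[-8, -16], [-16, -24]]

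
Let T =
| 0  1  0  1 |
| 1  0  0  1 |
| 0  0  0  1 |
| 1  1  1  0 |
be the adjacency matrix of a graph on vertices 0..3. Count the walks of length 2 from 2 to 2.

1

The number of length-2 walks from vertex 2 to vertex 2 is entry (2,2) of T², where T is the adjacency matrix.
T² = [[2, 1, 1, 1], [1, 2, 1, 1], [1, 1, 1, 0], [1, 1, 0, 3]]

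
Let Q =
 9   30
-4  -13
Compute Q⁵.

tr Q = -4 and det Q = 3, so the characteristic polynomial is λ² − (-4)λ + (3) with roots -1 and -3.
Eigenvectors give P = [[-3, -5], [1, 2]] with P⁻¹ = [[-2, -5], [1, 3]], and Q = P·diag(-1, -3)·P⁻¹.
Then Q⁵ = P·diag(-1, -243)·P⁻¹ = [[3, 1215], [-1, -486]] · [[-2, -5], [1, 3]] = [[1209, 3630], [-484, -1453]].

[[1209, 3630], [-484, -1453]]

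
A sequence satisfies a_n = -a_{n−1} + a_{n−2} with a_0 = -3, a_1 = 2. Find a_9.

With companion matrix C = [[-1, 1], [1, 0]], [a_n, a_{n−1}]ᵀ = C·[a_{n−1}, a_{n−2}]ᵀ, so [a_9, a_8]ᵀ = C⁸·[a_1, a_0]ᵀ.
C⁸ = [[34, -21], [-21, 13]], giving [a_9, a_8]ᵀ = [[131], [-81]].

131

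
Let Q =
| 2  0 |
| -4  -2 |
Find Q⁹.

[[512, 0], [-1024, -512]]

tr Q = 0 and det Q = -4, so the characteristic polynomial is λ² − (0)λ + (-4) with roots 2 and -2.
Eigenvectors give P = [[-1, 0], [1, 1]] with P⁻¹ = [[-1, 0], [1, 1]], and Q = P·diag(2, -2)·P⁻¹.
Then Q⁹ = P·diag(512, -512)·P⁻¹ = [[-512, 0], [512, -512]] · [[-1, 0], [1, 1]] = [[512, 0], [-1024, -512]].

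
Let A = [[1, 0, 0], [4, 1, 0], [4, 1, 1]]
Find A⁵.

A = I + N where N = [[0, 0, 0], [4, 0, 0], [4, 1, 0]] is strictly lower-triangular, so N³ = 0.
(I + N)⁵ = I + 5·N + 10·N² = [[1, 0, 0], [20, 1, 0], [60, 5, 1]].

[[1, 0, 0], [20, 1, 0], [60, 5, 1]]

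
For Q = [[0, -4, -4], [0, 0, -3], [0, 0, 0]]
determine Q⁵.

Q is strictly triangular, hence nilpotent: Q³ = 0, so Q⁵ = 0.

[[0, 0, 0], [0, 0, 0], [0, 0, 0]]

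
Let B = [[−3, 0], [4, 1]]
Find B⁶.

tr B = −2 and det B = −3, so the characteristic polynomial is λ² − (−2)λ + (−3) with roots −3 and 1.
Eigenvectors give P = [[−1, 0], [1, 1]] with P⁻¹ = [[−1, 0], [1, 1]], and B = P·diag(−3, 1)·P⁻¹.
Then B⁶ = P·diag(729, 1)·P⁻¹ = [[−729, 0], [729, 1]] · [[−1, 0], [1, 1]] = [[729, 0], [−728, 1]].

[[729, 0], [−728, 1]]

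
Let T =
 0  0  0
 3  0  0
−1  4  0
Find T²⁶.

T is strictly triangular, hence nilpotent: T³ = 0, so T²⁶ = 0.

[[0, 0, 0], [0, 0, 0], [0, 0, 0]]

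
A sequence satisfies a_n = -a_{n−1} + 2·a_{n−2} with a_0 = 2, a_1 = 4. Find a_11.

With companion matrix C = [[-1, 2], [1, 0]], [a_n, a_{n−1}]ᵀ = C·[a_{n−1}, a_{n−2}]ᵀ, so [a_11, a_10]ᵀ = C^10·[a_1, a_0]ᵀ.
C^10 = [[683, -682], [-341, 342]], giving [a_11, a_10]ᵀ = [[1368], [-680]].

1368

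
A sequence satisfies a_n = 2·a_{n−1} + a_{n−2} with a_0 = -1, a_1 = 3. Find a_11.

14845

With companion matrix C = [[2, 1], [1, 0]], [a_n, a_{n−1}]ᵀ = C·[a_{n−1}, a_{n−2}]ᵀ, so [a_11, a_10]ᵀ = C^10·[a_1, a_0]ᵀ.
C^10 = [[5741, 2378], [2378, 985]], giving [a_11, a_10]ᵀ = [[14845], [6149]].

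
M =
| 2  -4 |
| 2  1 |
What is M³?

M² = [[-4, -12], [6, -7]]
M³ = [[-32, 4], [-2, -31]]

[[-32, 4], [-2, -31]]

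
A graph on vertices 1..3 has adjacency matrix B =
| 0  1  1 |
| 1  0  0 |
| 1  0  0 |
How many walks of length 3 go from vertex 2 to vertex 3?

0

The number of length-3 walks from vertex 2 to vertex 3 is entry (2,3) of B^3, where B is the adjacency matrix.
B^2 = [[2, 0, 0], [0, 1, 1], [0, 1, 1]]
B^3 = [[0, 2, 2], [2, 0, 0], [2, 0, 0]]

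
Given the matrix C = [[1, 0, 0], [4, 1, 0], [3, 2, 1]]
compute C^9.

[[1, 0, 0], [36, 1, 0], [315, 18, 1]]

C = I + N where N = [[0, 0, 0], [4, 0, 0], [3, 2, 0]] is strictly lower-triangular, so N^3 = 0.
(I + N)^9 = I + 9·N + 36·N^2 = [[1, 0, 0], [36, 1, 0], [315, 18, 1]].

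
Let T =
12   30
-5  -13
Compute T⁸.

tr T = -1 and det T = -6, so the characteristic polynomial is λ² − (-1)λ + (-6) with roots 2 and -3.
Eigenvectors give P = [[3, 2], [-1, -1]] with P⁻¹ = [[1, 2], [-1, -3]], and T = P·diag(2, -3)·P⁻¹.
Then T⁸ = P·diag(256, 6561)·P⁻¹ = [[768, 13122], [-256, -6561]] · [[1, 2], [-1, -3]] = [[-12354, -37830], [6305, 19171]].

[[-12354, -37830], [6305, 19171]]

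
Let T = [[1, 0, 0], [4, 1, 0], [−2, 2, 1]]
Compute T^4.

T = I + N where N = [[0, 0, 0], [4, 0, 0], [−2, 2, 0]] is strictly lower-triangular, so N^3 = 0.
(I + N)^4 = I + 4·N + 6·N^2 = [[1, 0, 0], [16, 1, 0], [40, 8, 1]].

[[1, 0, 0], [16, 1, 0], [40, 8, 1]]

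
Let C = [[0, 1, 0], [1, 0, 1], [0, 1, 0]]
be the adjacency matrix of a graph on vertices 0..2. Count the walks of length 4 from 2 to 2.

The number of length-4 walks from vertex 2 to vertex 2 is entry (2,2) of C⁴, where C is the adjacency matrix.
C² = [[1, 0, 1], [0, 2, 0], [1, 0, 1]]
C³ = [[0, 2, 0], [2, 0, 2], [0, 2, 0]]
C⁴ = [[2, 0, 2], [0, 4, 0], [2, 0, 2]]

2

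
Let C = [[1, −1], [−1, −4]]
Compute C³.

[[−1, −14], [−14, −71]]

C² = [[2, 3], [3, 17]]
C³ = [[−1, −14], [−14, −71]]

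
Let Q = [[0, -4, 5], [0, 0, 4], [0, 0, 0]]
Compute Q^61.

[[0, 0, 0], [0, 0, 0], [0, 0, 0]]

Q is strictly triangular, hence nilpotent: Q^3 = 0, so Q^61 = 0.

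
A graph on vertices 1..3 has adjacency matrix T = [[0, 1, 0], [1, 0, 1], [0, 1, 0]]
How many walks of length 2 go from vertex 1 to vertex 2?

The number of length-2 walks from vertex 1 to vertex 2 is entry (1,2) of T², where T is the adjacency matrix.
T² = [[1, 0, 1], [0, 2, 0], [1, 0, 1]]

0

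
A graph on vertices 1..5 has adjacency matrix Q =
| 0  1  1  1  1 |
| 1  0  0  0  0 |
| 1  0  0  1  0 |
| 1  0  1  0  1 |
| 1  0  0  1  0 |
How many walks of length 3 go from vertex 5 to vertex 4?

5

The number of length-3 walks from vertex 5 to vertex 4 is entry (5,4) of Q³, where Q is the adjacency matrix.
Q² = [[4, 0, 1, 2, 1], [0, 1, 1, 1, 1], [1, 1, 2, 1, 2], [2, 1, 1, 3, 1], [1, 1, 2, 1, 2]]
Q³ = [[4, 4, 6, 6, 6], [4, 0, 1, 2, 1], [6, 1, 2, 5, 2], [6, 2, 5, 4, 5], [6, 1, 2, 5, 2]]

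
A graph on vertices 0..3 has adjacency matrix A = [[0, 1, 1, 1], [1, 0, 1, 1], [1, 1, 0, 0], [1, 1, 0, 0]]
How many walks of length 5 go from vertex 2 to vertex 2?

The number of length-5 walks from vertex 2 to vertex 2 is entry (2,2) of A^5, where A is the adjacency matrix.
A^2 = [[3, 2, 1, 1], [2, 3, 1, 1], [1, 1, 2, 2], [1, 1, 2, 2]]
A^3 = [[4, 5, 5, 5], [5, 4, 5, 5], [5, 5, 2, 2], [5, 5, 2, 2]]
A^4 = [[15, 14, 9, 9], [14, 15, 9, 9], [9, 9, 10, 10], [9, 9, 10, 10]]
A^5 = [[32, 33, 29, 29], [33, 32, 29, 29], [29, 29, 18, 18], [29, 29, 18, 18]]

18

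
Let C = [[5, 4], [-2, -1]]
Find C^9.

tr C = 4 and det C = 3, so the characteristic polynomial is λ² − (4)λ + (3) with roots 1 and 3.
Eigenvectors give P = [[1, 2], [-1, -1]] with P⁻¹ = [[-1, -2], [1, 1]], and C = P·diag(1, 3)·P⁻¹.
Then C^9 = P·diag(1, 19683)·P⁻¹ = [[1, 39366], [-1, -19683]] · [[-1, -2], [1, 1]] = [[39365, 39364], [-19682, -19681]].

[[39365, 39364], [-19682, -19681]]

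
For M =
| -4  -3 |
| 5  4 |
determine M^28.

M² = I (check: tr M = 0 and det M = -1), so M^28 = I since 28 is even.

[[1, 0], [0, 1]]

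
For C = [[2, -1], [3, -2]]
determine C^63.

[[2, -1], [3, -2]]

C² = I (check: tr C = 0 and det C = -1), so C^63 = C since 63 is odd.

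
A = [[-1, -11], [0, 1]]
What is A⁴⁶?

A² = I (check: tr A = 0 and det A = -1), so A⁴⁶ = I since 46 is even.

[[1, 0], [0, 1]]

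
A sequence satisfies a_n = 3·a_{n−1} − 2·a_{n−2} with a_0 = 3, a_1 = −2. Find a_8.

−1272

With companion matrix Q = [[3, −2], [1, 0]], [a_n, a_{n−1}]ᵀ = Q·[a_{n−1}, a_{n−2}]ᵀ, so [a_8, a_7]ᵀ = Q⁷·[a_1, a_0]ᵀ.
Q⁷ = [[255, −254], [127, −126]], giving [a_8, a_7]ᵀ = [[−1272], [−632]].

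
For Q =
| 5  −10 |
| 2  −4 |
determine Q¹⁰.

Q² = Q (a projection; rank 1, trace 1), so Q¹⁰ = Q.

[[5, −10], [2, −4]]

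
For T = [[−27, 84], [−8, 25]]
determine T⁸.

[[45921, −137760], [13120, −39359]]

tr T = −2 and det T = −3, so the characteristic polynomial is λ² − (−2)λ + (−3) with roots −3 and 1.
Eigenvectors give P = [[−7, 3], [−2, 1]] with P⁻¹ = [[−1, 3], [−2, 7]], and T = P·diag(−3, 1)·P⁻¹.
Then T⁸ = P·diag(6561, 1)·P⁻¹ = [[−45927, 3], [−13122, 1]] · [[−1, 3], [−2, 7]] = [[45921, −137760], [13120, −39359]].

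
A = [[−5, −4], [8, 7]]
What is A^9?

tr A = 2 and det A = −3, so the characteristic polynomial is λ² − (2)λ + (−3) with roots −1 and 3.
Eigenvectors give P = [[1, −1], [−1, 2]] with P⁻¹ = [[2, 1], [1, 1]], and A = P·diag(−1, 3)·P⁻¹.
Then A^9 = P·diag(−1, 19683)·P⁻¹ = [[−1, −19683], [1, 39366]] · [[2, 1], [1, 1]] = [[−19685, −19684], [39368, 39367]].

[[−19685, −19684], [39368, 39367]]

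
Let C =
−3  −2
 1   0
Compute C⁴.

tr C = −3 and det C = 2, so the characteristic polynomial is λ² − (−3)λ + (2) with roots −1 and −2.
Eigenvectors give P = [[−1, 2], [1, −1]] with P⁻¹ = [[1, 2], [1, 1]], and C = P·diag(−1, −2)·P⁻¹.
Then C⁴ = P·diag(1, 16)·P⁻¹ = [[−1, 32], [1, −16]] · [[1, 2], [1, 1]] = [[31, 30], [−15, −14]].

[[31, 30], [−15, −14]]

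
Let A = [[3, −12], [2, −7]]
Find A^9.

tr A = −4 and det A = 3, so the characteristic polynomial is λ² − (−4)λ + (3) with roots −1 and −3.
Eigenvectors give P = [[3, 2], [1, 1]] with P⁻¹ = [[1, −2], [−1, 3]], and A = P·diag(−1, −3)·P⁻¹.
Then A^9 = P·diag(−1, −19683)·P⁻¹ = [[−3, −39366], [−1, −19683]] · [[1, −2], [−1, 3]] = [[39363, −118092], [19682, −59047]].

[[39363, −118092], [19682, −59047]]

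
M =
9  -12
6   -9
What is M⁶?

[[729, 0], [0, 729]]

tr M = 0 and det M = -9, so the characteristic polynomial is λ² − (0)λ + (-9) with roots 3 and -3.
Eigenvectors give P = [[2, 1], [1, 1]] with P⁻¹ = [[1, -1], [-1, 2]], and M = P·diag(3, -3)·P⁻¹.
Then M⁶ = P·diag(729, 729)·P⁻¹ = [[1458, 729], [729, 729]] · [[1, -1], [-1, 2]] = [[729, 0], [0, 729]].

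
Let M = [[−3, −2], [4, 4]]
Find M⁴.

[[−7, −18], [36, 56]]

M² = [[1, −2], [4, 8]]
M³ = [[−11, −10], [20, 24]]
M⁴ = [[−7, −18], [36, 56]]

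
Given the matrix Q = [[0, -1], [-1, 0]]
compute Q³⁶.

Q² = I (check: tr Q = 0 and det Q = -1), so Q³⁶ = I since 36 is even.

[[1, 0], [0, 1]]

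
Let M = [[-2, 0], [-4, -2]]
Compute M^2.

[[4, 0], [16, 4]]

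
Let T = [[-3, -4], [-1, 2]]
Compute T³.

T² = [[13, 4], [1, 8]]
T³ = [[-43, -44], [-11, 12]]

[[-43, -44], [-11, 12]]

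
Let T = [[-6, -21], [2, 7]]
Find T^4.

[[-6, -21], [2, 7]]

T² = T (a projection; rank 1, trace 1), so T^4 = T.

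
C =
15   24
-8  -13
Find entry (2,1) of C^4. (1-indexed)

-160

tr C = 2 and det C = -3, so the characteristic polynomial is λ² − (2)λ + (-3) with roots 3 and -1.
Eigenvectors give P = [[-2, -3], [1, 2]] with P⁻¹ = [[-2, -3], [1, 2]], and C = P·diag(3, -1)·P⁻¹.
Then C^4 = P·diag(81, 1)·P⁻¹ = [[-162, -3], [81, 2]] · [[-2, -3], [1, 2]] = [[321, 480], [-160, -239]].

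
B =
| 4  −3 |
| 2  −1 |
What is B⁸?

tr B = 3 and det B = 2, so the characteristic polynomial is λ² − (3)λ + (2) with roots 2 and 1.
Eigenvectors give P = [[−3, −1], [−2, −1]] with P⁻¹ = [[−1, 1], [2, −3]], and B = P·diag(2, 1)·P⁻¹.
Then B⁸ = P·diag(256, 1)·P⁻¹ = [[−768, −1], [−512, −1]] · [[−1, 1], [2, −3]] = [[766, −765], [510, −509]].

[[766, −765], [510, −509]]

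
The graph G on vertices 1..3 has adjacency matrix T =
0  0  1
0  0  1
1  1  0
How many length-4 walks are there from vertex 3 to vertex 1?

0

The number of length-4 walks from vertex 3 to vertex 1 is entry (3,1) of T⁴, where T is the adjacency matrix.
T² = [[1, 1, 0], [1, 1, 0], [0, 0, 2]]
T³ = [[0, 0, 2], [0, 0, 2], [2, 2, 0]]
T⁴ = [[2, 2, 0], [2, 2, 0], [0, 0, 4]]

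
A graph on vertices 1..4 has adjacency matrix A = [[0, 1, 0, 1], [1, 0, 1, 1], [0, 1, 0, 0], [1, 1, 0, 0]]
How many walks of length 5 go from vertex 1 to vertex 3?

The number of length-5 walks from vertex 1 to vertex 3 is entry (1,3) of A^5, where A is the adjacency matrix.
A^2 = [[2, 1, 1, 1], [1, 3, 0, 1], [1, 0, 1, 1], [1, 1, 1, 2]]
A^3 = [[2, 4, 1, 3], [4, 2, 3, 4], [1, 3, 0, 1], [3, 4, 1, 2]]
A^4 = [[7, 6, 4, 6], [6, 11, 2, 6], [4, 2, 3, 4], [6, 6, 4, 7]]
A^5 = [[12, 17, 6, 13], [17, 14, 11, 17], [6, 11, 2, 6], [13, 17, 6, 12]]

6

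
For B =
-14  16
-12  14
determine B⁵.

tr B = 0 and det B = -4, so the characteristic polynomial is λ² − (0)λ + (-4) with roots -2 and 2.
Eigenvectors give P = [[4, 1], [3, 1]] with P⁻¹ = [[1, -1], [-3, 4]], and B = P·diag(-2, 2)·P⁻¹.
Then B⁵ = P·diag(-32, 32)·P⁻¹ = [[-128, 32], [-96, 32]] · [[1, -1], [-3, 4]] = [[-224, 256], [-192, 224]].

[[-224, 256], [-192, 224]]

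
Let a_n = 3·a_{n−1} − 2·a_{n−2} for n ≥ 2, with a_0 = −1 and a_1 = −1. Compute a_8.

−1

With companion matrix T = [[3, −2], [1, 0]], [a_n, a_{n−1}]ᵀ = T·[a_{n−1}, a_{n−2}]ᵀ, so [a_8, a_7]ᵀ = T⁷·[a_1, a_0]ᵀ.
T⁷ = [[255, −254], [127, −126]], giving [a_8, a_7]ᵀ = [[−1], [−1]].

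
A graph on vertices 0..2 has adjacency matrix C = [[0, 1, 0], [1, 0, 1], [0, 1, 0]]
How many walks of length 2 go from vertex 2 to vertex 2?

1

The number of length-2 walks from vertex 2 to vertex 2 is entry (2,2) of C², where C is the adjacency matrix.
C² = [[1, 0, 1], [0, 2, 0], [1, 0, 1]]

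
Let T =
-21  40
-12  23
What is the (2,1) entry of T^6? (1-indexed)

-2184

tr T = 2 and det T = -3, so the characteristic polynomial is λ² − (2)λ + (-3) with roots 3 and -1.
Eigenvectors give P = [[-5, 2], [-3, 1]] with P⁻¹ = [[1, -2], [3, -5]], and T = P·diag(3, -1)·P⁻¹.
Then T^6 = P·diag(729, 1)·P⁻¹ = [[-3645, 2], [-2187, 1]] · [[1, -2], [3, -5]] = [[-3639, 7280], [-2184, 4369]].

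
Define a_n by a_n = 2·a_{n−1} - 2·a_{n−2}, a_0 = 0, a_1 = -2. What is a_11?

-64

With companion matrix T = [[2, -2], [1, 0]], [a_n, a_{n−1}]ᵀ = T·[a_{n−1}, a_{n−2}]ᵀ, so [a_11, a_10]ᵀ = T¹⁰·[a_1, a_0]ᵀ.
T¹⁰ = [[32, -64], [32, -32]], giving [a_11, a_10]ᵀ = [[-64], [-64]].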